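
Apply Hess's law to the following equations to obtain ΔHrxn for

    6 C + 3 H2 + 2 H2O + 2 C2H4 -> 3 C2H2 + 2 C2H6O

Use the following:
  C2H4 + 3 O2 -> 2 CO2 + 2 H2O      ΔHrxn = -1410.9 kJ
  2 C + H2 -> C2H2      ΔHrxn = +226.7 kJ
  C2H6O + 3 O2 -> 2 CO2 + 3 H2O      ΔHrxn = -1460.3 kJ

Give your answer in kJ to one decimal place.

ΔHrxn = 778.9 kJ

equation 1 × 2 (×2 to match 2 C2H4 in the target): (2)·(-1410.9) = -2821.8 kJ
equation 2 × 3 (scale by 3 for the 3 C2H2): (3)·(+226.7) = +680.1 kJ
equation 3 reversed and × 2 (C2H6O must end up as a product; ×2 to match 2 C2H6O in the target): (-2)·(-1460.3) = +2920.6 kJ
Since enthalpy is a state function, ΔHrxn = (-2821.8) + (+680.1) + (+2920.6) = 778.9 kJ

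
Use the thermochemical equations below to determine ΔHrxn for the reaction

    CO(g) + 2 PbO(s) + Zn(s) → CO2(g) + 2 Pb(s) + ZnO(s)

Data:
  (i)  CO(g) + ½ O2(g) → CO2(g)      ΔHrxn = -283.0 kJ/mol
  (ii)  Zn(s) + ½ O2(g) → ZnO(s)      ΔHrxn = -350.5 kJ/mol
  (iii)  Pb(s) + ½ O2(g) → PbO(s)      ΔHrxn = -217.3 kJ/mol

ΔHrxn = -198.9 kJ/mol

(i) as written (CO(g) already on the reactant side): -283.0 kJ/mol
(ii) as written (ZnO(s) already on the product side): -350.5 kJ/mol
(iii) reversed and × 2 (PbO(s) must end up as a reactant; ×2 to match 2 PbO(s) in the target): (-2)·(-217.3) = +434.6 kJ/mol
Summing the manipulated equations, ΔHrxn = (1)·(-283.0) + (1)·(-350.5) + (-2)·(-217.3) = -198.9 kJ/mol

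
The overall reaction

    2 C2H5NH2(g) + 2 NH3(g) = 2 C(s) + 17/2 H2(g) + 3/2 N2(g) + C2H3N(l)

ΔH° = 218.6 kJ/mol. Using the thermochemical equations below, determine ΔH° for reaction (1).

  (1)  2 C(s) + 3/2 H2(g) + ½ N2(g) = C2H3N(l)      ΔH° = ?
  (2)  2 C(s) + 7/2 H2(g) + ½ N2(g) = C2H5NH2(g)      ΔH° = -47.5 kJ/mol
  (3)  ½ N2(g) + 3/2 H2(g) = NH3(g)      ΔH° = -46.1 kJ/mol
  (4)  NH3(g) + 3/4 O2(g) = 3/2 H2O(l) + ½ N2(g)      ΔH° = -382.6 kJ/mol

ΔH° = 31.4 kJ/mol

(1) as written: contributes x
(2) reversed and × 2: (-2)·(-47.5) = +95.0 kJ/mol
(3) reversed and × 2: (-2)·(-46.1) = +92.2 kJ/mol
(4): not needed.
+218.6 = (+95.0) + (+92.2) + x
x = (+218.6 − (+187.2)) / (1) = 31.4 kJ/mol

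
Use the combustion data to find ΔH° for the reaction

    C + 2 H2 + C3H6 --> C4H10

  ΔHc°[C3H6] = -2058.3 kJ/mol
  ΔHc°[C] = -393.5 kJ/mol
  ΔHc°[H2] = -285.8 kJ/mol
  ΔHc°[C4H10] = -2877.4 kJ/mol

Using ΔH = Σ nΔHc°(reactants) − Σ nΔHc°(products):
= [1·(-393.5) + 2·(-285.8) + 1·(-2058.3)] − [1·(-2877.4)]
= -146.0 kJ/mol

ΔH° = -146.0 kJ/mol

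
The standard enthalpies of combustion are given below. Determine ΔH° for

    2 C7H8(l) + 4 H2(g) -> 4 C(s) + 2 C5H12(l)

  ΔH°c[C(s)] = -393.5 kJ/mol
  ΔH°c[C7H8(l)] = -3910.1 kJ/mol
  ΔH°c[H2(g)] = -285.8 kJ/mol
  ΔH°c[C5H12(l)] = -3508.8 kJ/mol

ΔH° = -371.8 kJ/mol

With combustion enthalpies, reactants minus products:
= [2·(-3910.1) + 4·(-285.8)] − [4·(-393.5) + 2·(-3508.8)]
= -371.8 kJ/mol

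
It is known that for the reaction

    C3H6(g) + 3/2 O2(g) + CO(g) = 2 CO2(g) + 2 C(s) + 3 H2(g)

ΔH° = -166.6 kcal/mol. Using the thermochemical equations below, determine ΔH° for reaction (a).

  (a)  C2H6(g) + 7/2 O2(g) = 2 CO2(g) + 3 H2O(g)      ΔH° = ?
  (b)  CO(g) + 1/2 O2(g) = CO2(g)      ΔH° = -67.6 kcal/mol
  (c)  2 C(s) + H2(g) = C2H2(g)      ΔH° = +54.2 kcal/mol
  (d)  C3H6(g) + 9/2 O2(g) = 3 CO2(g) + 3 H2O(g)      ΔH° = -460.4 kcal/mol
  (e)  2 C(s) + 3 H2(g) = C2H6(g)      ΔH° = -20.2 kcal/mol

ΔH° = -341.2 kcal/mol

(a) reversed: contributes −x
(b) as written (CO(g) already on the reactant side): -67.6 kcal/mol
(c): not needed (C2H2(g) appears nowhere else).
(d) as written (C3H6(g) already on the reactant side): -460.4 kcal/mol
(e) reversed: +20.2 kcal/mol
-166.6 = (-67.6) + (-460.4) + (+20.2) − x
x = (-166.6 − (-507.8)) / (-1) = -341.2 kcal/mol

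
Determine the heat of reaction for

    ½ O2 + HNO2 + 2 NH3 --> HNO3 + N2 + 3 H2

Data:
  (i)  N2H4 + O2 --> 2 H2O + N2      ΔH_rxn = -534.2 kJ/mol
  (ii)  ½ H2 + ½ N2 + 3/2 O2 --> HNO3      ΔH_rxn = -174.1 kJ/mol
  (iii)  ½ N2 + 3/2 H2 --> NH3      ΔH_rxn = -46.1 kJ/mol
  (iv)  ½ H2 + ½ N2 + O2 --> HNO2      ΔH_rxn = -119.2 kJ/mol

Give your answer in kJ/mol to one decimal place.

ΔH_rxn = 37.3 kJ/mol

(i): not needed.
(ii) as written: -174.1 kJ/mol
(iii) reversed and × 2: (-2)·(-46.1) = +92.2 kJ/mol
(iv) reversed: +119.2 kJ/mol
Summing the manipulated equations, ΔH_rxn = (1)·(-174.1) + (-2)·(-46.1) + (-1)·(-119.2) = 37.3 kJ/mol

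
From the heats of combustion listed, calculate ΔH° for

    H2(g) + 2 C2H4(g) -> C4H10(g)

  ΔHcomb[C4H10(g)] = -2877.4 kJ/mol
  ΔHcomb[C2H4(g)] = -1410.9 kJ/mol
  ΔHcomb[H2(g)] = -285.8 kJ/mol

ΔH° = -230.2 kJ/mol

With combustion enthalpies, reactants minus products:
= [1·(-285.8) + 2·(-1410.9)] − [1·(-2877.4)]
= -230.2 kJ/mol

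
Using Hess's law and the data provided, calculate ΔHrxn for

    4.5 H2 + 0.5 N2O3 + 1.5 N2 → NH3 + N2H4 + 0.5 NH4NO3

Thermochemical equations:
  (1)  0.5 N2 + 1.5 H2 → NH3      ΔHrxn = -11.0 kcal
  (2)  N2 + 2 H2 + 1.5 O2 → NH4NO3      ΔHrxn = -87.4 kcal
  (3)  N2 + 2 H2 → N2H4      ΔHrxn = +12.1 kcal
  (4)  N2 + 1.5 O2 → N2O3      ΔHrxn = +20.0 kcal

ΔHrxn = -52.6 kcal

(1) as written (NH3 already on the product side): -11.0 kcal
(2) × 1/2 (×1/2 to match 1/2 NH4NO3 in the target): (1/2)·(-87.4) = -43.7 kcal
(3) as written (N2H4 already on the product side): +12.1 kcal
(4) reversed and × 1/2 (N2O3 must end up as a reactant; scale by 1/2 for the 1/2 N2O3): (-1/2)·(+20.0) = -10.0 kcal
Since enthalpy is a state function, ΔHrxn = (-11.0) + (-43.7) + (+12.1) + (-10.0) = -52.6 kcal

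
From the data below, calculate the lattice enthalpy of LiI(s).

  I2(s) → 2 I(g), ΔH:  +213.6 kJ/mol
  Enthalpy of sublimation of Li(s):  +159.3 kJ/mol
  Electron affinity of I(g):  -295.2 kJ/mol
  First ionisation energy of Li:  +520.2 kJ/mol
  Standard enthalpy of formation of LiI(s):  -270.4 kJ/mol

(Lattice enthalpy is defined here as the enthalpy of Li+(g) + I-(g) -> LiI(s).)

U = -761.5 kJ/mol

ΔHf° = 1·ΔHsub + 1·(ΣIE) + 1/2·D(I2) + 1·EA + U
-270.4 = 1·(+159.3) + 1·(+520.2) + 1/2·(+213.6) + 1·(-295.2) + U
U = -270.4 − (+491.1) = -761.5 kJ/mol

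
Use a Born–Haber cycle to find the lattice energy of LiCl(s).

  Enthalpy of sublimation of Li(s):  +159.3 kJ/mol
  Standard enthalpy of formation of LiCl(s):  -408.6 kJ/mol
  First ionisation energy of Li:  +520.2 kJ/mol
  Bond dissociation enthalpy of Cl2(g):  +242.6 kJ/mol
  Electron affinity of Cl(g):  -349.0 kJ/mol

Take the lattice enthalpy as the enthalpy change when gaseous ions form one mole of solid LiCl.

U = -860.4 kJ/mol

ΔHf° = 1·ΔHsub + 1·(ΣIE) + 1/2·D(Cl2) + 1·EA + U
-408.6 = 1·(+159.3) + 1·(+520.2) + 1/2·(+242.6) + 1·(-349.0) + U
U = -408.6 − (+451.8) = -860.4 kJ/mol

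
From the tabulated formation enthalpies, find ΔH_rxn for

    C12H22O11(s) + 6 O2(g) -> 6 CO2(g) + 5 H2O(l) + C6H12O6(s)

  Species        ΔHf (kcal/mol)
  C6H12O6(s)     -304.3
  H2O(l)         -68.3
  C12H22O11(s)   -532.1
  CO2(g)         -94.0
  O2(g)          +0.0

Products: 6·(-94.0) + 5·(-68.3) + 1·(-304.3) = -1209.8
Reactants: 1·(-532.1) + 6·(+0.0) = -532.1
ΔH_rxn = (-1209.8) − (-532.1) = -677.7 kcal/mol

ΔH_rxn = -677.7 kcal/mol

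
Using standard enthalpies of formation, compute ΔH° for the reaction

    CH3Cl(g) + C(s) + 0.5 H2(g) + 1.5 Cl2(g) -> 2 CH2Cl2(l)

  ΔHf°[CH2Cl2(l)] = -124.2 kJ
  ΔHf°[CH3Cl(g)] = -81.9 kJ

ΔH° = -166.5 kJ

ΔH°rxn = Σ nΔHf°(products) − Σ nΔHf°(reactants).
Products: 2·(-124.2) = -248.4
Reactants: 1·(-81.9) + 1·(+0.0) + 1/2·(+0.0) + 3/2·(+0.0) = -81.9
ΔH° = (-248.4) − (-81.9) = -166.5 kJ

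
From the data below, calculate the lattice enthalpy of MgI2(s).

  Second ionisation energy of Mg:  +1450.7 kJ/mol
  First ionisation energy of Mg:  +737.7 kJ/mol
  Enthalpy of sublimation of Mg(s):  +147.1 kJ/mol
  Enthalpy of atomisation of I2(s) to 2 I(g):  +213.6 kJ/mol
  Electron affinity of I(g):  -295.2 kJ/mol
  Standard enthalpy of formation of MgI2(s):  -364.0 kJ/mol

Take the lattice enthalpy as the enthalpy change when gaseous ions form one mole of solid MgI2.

U = -2322.7 kJ/mol

ΔHf° = 1·ΔHsub + 1·(ΣIE) + 1·D(I2) + 2·EA + U
-364.0 = 1·(+147.1) + 1·(+2188.4) + 1·(+213.6) + 2·(-295.2) + U
U = -364.0 − (+1958.7) = -2322.7 kJ/mol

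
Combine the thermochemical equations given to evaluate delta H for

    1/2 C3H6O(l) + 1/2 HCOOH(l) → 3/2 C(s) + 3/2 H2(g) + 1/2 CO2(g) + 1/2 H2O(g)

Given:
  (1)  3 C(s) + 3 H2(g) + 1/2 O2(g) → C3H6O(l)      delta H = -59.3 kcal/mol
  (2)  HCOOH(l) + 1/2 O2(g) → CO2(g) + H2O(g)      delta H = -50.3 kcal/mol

delta H = 4.5 kcal/mol

(1) reversed and × 1/2 (C3H6O(l) must end up as a reactant; scale by 1/2 for the 1/2 C3H6O(l)): (-1/2)·(-59.3) = +29.65 kcal/mol
(2) × 1/2 (scale by 1/2 for the 1/2 HCOOH(l)): (1/2)·(-50.3) = -25.15 kcal/mol
By Hess's law, delta H = (+29.65) + (-25.15) = 4.5 kcal/mol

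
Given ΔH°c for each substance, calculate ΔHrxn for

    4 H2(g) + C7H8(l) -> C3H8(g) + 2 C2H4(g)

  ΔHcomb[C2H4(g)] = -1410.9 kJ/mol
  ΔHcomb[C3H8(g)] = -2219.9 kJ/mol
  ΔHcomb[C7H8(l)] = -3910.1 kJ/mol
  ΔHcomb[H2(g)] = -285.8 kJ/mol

ΔHrxn = -11.6 kJ/mol

Using ΔH = Σ nΔHc°(reactants) − Σ nΔHc°(products):
= [4·(-285.8) + 1·(-3910.1)] − [1·(-2219.9) + 2·(-1410.9)]
= -11.6 kJ/mol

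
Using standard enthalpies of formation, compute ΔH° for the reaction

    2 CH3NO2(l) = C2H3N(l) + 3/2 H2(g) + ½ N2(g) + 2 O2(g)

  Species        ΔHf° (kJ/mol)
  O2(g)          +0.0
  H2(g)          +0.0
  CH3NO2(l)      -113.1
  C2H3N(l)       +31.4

ΔH° = 257.6 kJ/mol

Products: 1·(+31.4) + 3/2·(+0.0) + 1/2·(+0.0) + 2·(+0.0) = +31.4
Reactants: 2·(-113.1) = -226.2
ΔH° = (+31.4) − (-226.2) = 257.6 kJ/mol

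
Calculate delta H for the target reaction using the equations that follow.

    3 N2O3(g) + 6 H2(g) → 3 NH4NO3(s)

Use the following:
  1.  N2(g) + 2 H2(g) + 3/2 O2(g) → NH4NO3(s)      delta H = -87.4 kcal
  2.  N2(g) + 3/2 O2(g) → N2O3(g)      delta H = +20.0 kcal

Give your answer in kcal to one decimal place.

eq. 1 × 3 (scale by 3 for the 3 NH4NO3(s)): (3)·(-87.4) = -262.2 kcal
eq. 2 reversed and × 3 (N2O3(g) must end up as a reactant; scale by 3 for the 3 N2O3(g)): (-3)·(+20.0) = -60.0 kcal
delta H = (3)·(-87.4) + (-3)·(+20.0) = -322.2 kcal

delta H = -322.2 kcal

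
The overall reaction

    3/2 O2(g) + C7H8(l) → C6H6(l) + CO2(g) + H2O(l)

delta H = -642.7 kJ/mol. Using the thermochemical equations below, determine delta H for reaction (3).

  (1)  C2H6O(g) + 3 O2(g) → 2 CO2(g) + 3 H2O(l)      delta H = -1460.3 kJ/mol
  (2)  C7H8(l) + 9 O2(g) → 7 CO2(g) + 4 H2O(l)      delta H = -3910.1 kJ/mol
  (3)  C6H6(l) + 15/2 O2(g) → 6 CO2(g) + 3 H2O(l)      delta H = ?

(1): not needed (C2H6O(g) appears nowhere else).
(2) as written (C7H8(l) already on the reactant side): -3910.1 kJ/mol
(3) reversed (C6H6(l) must end up as a product): contributes −x
-642.7 = (-3910.1) − x
x = (-642.7 − (-3910.1)) / (-1) = -3267.4 kJ/mol

delta H = -3267.4 kJ/mol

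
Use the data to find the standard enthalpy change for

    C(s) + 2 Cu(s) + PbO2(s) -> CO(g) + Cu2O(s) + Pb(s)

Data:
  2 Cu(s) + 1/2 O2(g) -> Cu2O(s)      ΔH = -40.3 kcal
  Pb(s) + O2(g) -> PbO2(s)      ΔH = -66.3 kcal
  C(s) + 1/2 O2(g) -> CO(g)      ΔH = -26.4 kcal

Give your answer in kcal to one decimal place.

ΔH = -0.4 kcal

equation 1 as written (Cu2O(s) already on the product side): -40.3 kcal
equation 2 reversed (reverse to put PbO2(s) on the reactant side): +66.3 kcal
equation 3 as written (CO(g) already on the product side): -26.4 kcal
Combining the equations, ΔH = (1)·(-40.3) + (-1)·(-66.3) + (1)·(-26.4) = -0.4 kcal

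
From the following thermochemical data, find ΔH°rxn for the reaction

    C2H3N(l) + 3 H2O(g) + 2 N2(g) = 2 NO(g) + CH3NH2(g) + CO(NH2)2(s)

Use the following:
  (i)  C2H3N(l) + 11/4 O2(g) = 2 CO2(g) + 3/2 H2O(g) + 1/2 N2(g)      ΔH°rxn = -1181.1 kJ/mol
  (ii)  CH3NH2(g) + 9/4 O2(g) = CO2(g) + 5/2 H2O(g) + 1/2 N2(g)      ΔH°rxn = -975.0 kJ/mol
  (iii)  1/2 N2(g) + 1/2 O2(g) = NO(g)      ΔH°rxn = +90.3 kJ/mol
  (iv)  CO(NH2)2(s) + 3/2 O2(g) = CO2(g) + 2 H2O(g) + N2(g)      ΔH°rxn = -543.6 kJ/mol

ΔH°rxn = 518.1 kJ/mol

(i) as written: -1181.1 kJ/mol
(ii) reversed: +975.0 kJ/mol
(iii) × 2: (2)·(+90.3) = +180.6 kJ/mol
(iv) reversed: +543.6 kJ/mol
Since enthalpy is a state function, ΔH°rxn = (1)·(-1181.1) + (-1)·(-975.0) + (2)·(+90.3) + (-1)·(-543.6) = 518.1 kJ/mol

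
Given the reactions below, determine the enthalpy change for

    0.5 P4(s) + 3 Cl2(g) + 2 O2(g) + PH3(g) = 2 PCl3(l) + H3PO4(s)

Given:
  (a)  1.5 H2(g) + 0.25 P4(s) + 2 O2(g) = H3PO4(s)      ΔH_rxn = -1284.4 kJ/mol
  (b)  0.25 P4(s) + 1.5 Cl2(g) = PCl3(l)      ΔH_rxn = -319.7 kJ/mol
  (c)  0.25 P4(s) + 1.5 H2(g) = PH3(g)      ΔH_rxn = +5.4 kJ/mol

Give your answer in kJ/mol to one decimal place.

ΔH_rxn = -1929.2 kJ/mol

(a) as written: -1284.4 kJ/mol
(b) × 2: (2)·(-319.7) = -639.4 kJ/mol
(c) reversed: -5.4 kJ/mol
Summing the manipulated equations, ΔH_rxn = (1)·(-1284.4) + (2)·(-319.7) + (-1)·(+5.4) = -1929.2 kJ/mol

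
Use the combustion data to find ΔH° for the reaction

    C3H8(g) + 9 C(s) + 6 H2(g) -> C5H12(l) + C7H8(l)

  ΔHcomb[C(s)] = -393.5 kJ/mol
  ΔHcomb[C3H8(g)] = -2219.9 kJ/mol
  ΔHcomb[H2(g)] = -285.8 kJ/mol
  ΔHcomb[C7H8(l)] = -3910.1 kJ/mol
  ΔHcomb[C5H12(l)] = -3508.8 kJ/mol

ΔH° = -57.3 kJ/mol

Using ΔH = Σ nΔHc°(reactants) − Σ nΔHc°(products):
= [1·(-2219.9) + 9·(-393.5) + 6·(-285.8)] − [1·(-3508.8) + 1·(-3910.1)]
= -57.3 kJ/mol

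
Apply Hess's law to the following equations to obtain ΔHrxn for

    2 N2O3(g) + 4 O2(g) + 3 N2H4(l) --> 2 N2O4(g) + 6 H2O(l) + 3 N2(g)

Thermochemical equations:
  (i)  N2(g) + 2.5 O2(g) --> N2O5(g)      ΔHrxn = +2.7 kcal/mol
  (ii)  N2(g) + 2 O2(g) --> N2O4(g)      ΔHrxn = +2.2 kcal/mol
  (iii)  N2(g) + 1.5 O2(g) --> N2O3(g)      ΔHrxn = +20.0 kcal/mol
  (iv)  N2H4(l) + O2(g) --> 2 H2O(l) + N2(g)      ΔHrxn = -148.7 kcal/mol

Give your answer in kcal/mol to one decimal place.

ΔHrxn = -481.7 kcal/mol

(i): not needed.
(ii) × 2: (2)·(+2.2) = +4.4 kcal/mol
(iii) reversed and × 2: (-2)·(+20.0) = -40.0 kcal/mol
(iv) × 3: (3)·(-148.7) = -446.1 kcal/mol
ΔHrxn = (2)·(+2.2) + (-2)·(+20.0) + (3)·(-148.7) = -481.7 kcal/mol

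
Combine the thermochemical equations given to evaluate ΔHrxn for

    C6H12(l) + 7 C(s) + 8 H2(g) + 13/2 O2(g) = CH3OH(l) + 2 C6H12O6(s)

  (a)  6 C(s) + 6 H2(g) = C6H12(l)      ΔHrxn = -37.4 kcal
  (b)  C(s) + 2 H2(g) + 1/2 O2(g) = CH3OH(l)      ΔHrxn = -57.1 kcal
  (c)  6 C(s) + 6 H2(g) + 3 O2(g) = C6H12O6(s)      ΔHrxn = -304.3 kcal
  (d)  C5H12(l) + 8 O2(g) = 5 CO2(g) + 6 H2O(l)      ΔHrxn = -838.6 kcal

ΔHrxn = -628.3 kcal

(a) reversed: +37.4 kcal
(b) as written: -57.1 kcal
(c) × 2: (2)·(-304.3) = -608.6 kcal
(d): not needed.
Since enthalpy is a state function, ΔHrxn = (+37.4) + (-57.1) + (-608.6) = -628.3 kcal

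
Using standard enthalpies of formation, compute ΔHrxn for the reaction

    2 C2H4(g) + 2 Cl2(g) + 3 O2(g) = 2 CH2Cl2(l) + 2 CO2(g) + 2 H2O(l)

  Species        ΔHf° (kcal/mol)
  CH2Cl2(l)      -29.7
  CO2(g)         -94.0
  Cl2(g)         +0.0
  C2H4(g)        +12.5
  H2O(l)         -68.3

ΔH°rxn = Σ nΔHf°(products) − Σ nΔHf°(reactants).
Products: 2·(-29.7) + 2·(-94.0) + 2·(-68.3) = -384.0
Reactants: 2·(+12.5) + 2·(+0.0) + 3·(+0.0) = +25.0
ΔHrxn = (-384.0) − (+25.0) = -409.0 kcal/mol

ΔHrxn = -409.0 kcal/mol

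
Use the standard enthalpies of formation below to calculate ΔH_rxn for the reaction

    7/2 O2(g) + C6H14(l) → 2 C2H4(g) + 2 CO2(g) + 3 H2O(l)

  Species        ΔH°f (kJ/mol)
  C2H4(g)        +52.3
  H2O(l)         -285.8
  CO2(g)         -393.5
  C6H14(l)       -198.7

Products: 2·(+52.3) + 2·(-393.5) + 3·(-285.8) = -1539.8
Reactants: 7/2·(+0.0) + 1·(-198.7) = -198.7
ΔH_rxn = (-1539.8) − (-198.7) = -1341.1 kJ/mol

ΔH_rxn = -1341.1 kJ/mol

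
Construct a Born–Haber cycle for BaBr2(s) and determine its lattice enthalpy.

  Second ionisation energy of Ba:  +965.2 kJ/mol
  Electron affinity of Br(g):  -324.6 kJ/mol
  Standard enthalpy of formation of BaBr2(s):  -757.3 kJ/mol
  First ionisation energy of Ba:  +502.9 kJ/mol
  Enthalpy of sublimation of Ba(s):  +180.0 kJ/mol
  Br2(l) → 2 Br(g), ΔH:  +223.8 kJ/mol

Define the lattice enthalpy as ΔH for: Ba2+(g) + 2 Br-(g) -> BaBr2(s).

ΔHf° = 1·ΔHsub + 1·(ΣIE) + 1·D(Br2) + 2·EA + U
-757.3 = 1·(+180.0) + 1·(+1468.1) + 1·(+223.8) + 2·(-324.6) + U
U = -757.3 − (+1222.7) = -1980.0 kJ/mol

U = -1980.0 kJ/mol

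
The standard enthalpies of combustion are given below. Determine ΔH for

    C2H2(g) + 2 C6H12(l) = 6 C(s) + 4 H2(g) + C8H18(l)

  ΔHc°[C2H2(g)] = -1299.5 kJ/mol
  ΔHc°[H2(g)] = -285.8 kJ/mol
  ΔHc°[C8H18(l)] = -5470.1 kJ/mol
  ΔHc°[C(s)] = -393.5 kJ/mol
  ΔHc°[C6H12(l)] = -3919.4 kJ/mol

Using ΔH = Σ nΔHc°(reactants) − Σ nΔHc°(products):
= [1·(-1299.5) + 2·(-3919.4)] − [6·(-393.5) + 4·(-285.8) + 1·(-5470.1)]
= -164.0 kJ/mol

ΔH = -164.0 kJ/mol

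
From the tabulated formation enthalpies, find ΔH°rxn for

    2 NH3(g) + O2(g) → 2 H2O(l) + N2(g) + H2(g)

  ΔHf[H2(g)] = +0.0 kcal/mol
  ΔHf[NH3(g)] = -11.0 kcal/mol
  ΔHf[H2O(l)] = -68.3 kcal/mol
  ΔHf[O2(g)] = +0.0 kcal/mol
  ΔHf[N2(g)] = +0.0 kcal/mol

Products: 2·(-68.3) + 1·(+0.0) + 1·(+0.0) = -136.6
Reactants: 2·(-11.0) + 1·(+0.0) = -22.0
ΔH°rxn = (-136.6) − (-22.0) = -114.6 kcal/mol

ΔH°rxn = -114.6 kcal/mol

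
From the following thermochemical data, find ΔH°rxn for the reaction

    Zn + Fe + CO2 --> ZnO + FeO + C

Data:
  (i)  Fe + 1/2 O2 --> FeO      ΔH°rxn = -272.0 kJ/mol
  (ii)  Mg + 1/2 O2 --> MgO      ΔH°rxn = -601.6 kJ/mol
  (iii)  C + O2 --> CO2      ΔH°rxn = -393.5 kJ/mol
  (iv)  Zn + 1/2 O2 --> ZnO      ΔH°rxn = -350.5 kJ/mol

ΔH°rxn = -229.0 kJ/mol

(i) as written (FeO already on the product side): -272.0 kJ/mol
(ii): not needed (Mg appears nowhere else).
(iii) reversed (CO2 must end up as a reactant): +393.5 kJ/mol
(iv) as written (ZnO already on the product side): -350.5 kJ/mol
Combining the equations, ΔH°rxn = (1)·(-272.0) + (-1)·(-393.5) + (1)·(-350.5) = -229.0 kJ/mol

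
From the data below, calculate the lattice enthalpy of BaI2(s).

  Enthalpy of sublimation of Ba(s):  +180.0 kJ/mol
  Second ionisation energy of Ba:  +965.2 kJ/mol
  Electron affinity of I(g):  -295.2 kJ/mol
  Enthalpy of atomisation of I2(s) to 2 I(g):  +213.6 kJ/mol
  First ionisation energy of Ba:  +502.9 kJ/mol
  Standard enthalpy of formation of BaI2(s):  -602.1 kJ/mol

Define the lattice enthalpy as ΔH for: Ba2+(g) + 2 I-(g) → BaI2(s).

U = -1873.4 kJ/mol

ΔHf° = 1·ΔHsub + 1·(ΣIE) + 1·D(I2) + 2·EA + U
-602.1 = 1·(+180.0) + 1·(+1468.1) + 1·(+213.6) + 2·(-295.2) + U
U = -602.1 − (+1271.3) = -1873.4 kJ/mol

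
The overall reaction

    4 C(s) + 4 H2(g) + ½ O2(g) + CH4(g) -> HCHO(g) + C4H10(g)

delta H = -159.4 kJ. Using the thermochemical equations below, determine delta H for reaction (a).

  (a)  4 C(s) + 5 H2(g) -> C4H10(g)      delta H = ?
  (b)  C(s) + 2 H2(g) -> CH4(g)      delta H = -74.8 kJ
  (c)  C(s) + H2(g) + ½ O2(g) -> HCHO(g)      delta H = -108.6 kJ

(a) as written: contributes x
(b) reversed: +74.8 kJ
(c) as written: -108.6 kJ
-159.4 = (+74.8) + (-108.6) + x
x = (-159.4 − (-33.8)) / (1) = -125.6 kJ

delta H = -125.6 kJ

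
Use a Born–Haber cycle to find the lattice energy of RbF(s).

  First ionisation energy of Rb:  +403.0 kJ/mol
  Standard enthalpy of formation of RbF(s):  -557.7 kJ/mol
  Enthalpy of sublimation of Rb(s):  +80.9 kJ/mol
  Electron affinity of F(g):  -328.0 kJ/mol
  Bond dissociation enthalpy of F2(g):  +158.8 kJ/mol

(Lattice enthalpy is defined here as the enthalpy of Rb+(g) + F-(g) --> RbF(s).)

ΔHf° = 1·ΔHsub + 1·(ΣIE) + 1/2·D(F2) + 1·EA + U
-557.7 = 1·(+80.9) + 1·(+403.0) + 1/2·(+158.8) + 1·(-328.0) + U
U = -557.7 − (+235.3) = -793.0 kJ/mol

U = -793.0 kJ/mol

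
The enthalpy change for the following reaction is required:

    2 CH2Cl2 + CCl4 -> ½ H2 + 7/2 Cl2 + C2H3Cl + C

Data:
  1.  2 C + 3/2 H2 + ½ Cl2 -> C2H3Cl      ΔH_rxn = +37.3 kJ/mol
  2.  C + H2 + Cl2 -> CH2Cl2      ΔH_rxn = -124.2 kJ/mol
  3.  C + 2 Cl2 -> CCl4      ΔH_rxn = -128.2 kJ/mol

ΔH_rxn = 413.9 kJ/mol

eq. 1 as written (C2H3Cl already on the product side): +37.3 kJ/mol
eq. 2 reversed and × 2 (CH2Cl2 must end up as a reactant; ×2 to match 2 CH2Cl2 in the target): (-2)·(-124.2) = +248.4 kJ/mol
eq. 3 reversed (reverse to put CCl4 on the reactant side): +128.2 kJ/mol
ΔH_rxn = (1)·(+37.3) + (-2)·(-124.2) + (-1)·(-128.2) = 413.9 kJ/mol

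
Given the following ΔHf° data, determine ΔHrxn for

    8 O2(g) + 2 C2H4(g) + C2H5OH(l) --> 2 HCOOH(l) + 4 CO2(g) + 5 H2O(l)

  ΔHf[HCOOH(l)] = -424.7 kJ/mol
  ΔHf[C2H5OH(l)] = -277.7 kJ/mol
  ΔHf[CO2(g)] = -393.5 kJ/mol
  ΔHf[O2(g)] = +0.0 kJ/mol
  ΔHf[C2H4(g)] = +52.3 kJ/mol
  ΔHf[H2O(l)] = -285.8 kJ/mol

ΔH°rxn = Σ nΔHf°(products) − Σ nΔHf°(reactants).
Products: 2·(-424.7) + 4·(-393.5) + 5·(-285.8) = -3852.4
Reactants: 8·(+0.0) + 2·(+52.3) + 1·(-277.7) = -173.1
ΔHrxn = (-3852.4) − (-173.1) = -3679.3 kJ/mol

ΔHrxn = -3679.3 kJ/mol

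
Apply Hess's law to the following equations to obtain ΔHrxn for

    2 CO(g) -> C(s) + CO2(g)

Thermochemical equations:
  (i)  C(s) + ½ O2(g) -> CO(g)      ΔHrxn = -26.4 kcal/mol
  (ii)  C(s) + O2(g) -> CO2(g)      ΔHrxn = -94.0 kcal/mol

ΔHrxn = -41.2 kcal/mol

(i) reversed and × 2: (-2)·(-26.4) = +52.8 kcal/mol
(ii) as written: -94.0 kcal/mol
Summing the manipulated equations, ΔHrxn = (-2)·(-26.4) + (1)·(-94.0) = -41.2 kcal/mol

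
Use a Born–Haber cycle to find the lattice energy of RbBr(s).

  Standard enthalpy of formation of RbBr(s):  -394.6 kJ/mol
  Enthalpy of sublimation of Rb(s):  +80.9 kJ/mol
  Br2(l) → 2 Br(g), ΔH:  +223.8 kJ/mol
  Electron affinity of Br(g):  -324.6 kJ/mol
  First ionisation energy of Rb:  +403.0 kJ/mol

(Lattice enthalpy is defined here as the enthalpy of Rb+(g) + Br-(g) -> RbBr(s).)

ΔHf° = 1·ΔHsub + 1·(ΣIE) + 1/2·D(Br2) + 1·EA + U
-394.6 = 1·(+80.9) + 1·(+403.0) + 1/2·(+223.8) + 1·(-324.6) + U
U = -394.6 − (+271.2) = -665.8 kJ/mol

U = -665.8 kJ/mol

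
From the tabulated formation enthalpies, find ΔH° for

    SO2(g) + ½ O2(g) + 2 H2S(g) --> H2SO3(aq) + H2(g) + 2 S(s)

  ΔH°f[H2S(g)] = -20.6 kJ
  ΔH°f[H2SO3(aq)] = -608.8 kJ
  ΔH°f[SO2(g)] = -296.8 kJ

ΔH° = -270.8 kJ

ΔH°rxn = Σ nΔHf°(products) − Σ nΔHf°(reactants).
Products: 1·(-608.8) + 1·(+0.0) + 2·(+0.0) = -608.8
Reactants: 1·(-296.8) + 1/2·(+0.0) + 2·(-20.6) = -338.0
ΔH° = (-608.8) − (-338.0) = -270.8 kJ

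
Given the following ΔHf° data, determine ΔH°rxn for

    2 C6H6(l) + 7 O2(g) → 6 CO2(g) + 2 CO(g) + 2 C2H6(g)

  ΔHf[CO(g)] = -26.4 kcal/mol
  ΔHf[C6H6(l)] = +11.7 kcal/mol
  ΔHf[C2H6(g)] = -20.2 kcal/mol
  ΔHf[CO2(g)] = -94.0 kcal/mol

ΔH°rxn = -680.6 kcal/mol

Products: 6·(-94.0) + 2·(-26.4) + 2·(-20.2) = -657.2
Reactants: 2·(+11.7) + 7·(+0.0) = +23.4
ΔH°rxn = (-657.2) − (+23.4) = -680.6 kcal/mol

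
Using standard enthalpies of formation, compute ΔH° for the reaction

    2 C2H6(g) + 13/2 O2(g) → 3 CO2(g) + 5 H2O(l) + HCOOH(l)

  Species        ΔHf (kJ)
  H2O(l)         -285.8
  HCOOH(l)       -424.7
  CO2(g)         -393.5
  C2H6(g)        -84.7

Products: 3·(-393.5) + 5·(-285.8) + 1·(-424.7) = -3034.2
Reactants: 2·(-84.7) + 13/2·(+0.0) = -169.4
ΔH° = (-3034.2) − (-169.4) = -2864.8 kJ

ΔH° = -2864.8 kJ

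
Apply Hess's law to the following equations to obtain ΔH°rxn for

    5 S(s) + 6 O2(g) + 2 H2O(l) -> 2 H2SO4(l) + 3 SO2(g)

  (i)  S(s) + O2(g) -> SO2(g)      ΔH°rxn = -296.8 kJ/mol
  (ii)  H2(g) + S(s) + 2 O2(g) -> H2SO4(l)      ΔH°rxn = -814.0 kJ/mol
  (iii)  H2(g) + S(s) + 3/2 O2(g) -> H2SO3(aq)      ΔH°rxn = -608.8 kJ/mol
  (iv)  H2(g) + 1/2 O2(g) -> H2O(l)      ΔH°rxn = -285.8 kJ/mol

ΔH°rxn = -1946.8 kJ/mol

(i) × 3: (3)·(-296.8) = -890.4 kJ/mol
(ii) × 2: (2)·(-814.0) = -1628.0 kJ/mol
(iii): not needed.
(iv) reversed and × 2: (-2)·(-285.8) = +571.6 kJ/mol
Summing the manipulated equations, ΔH°rxn = (3)·(-296.8) + (2)·(-814.0) + (-2)·(-285.8) = -1946.8 kJ/mol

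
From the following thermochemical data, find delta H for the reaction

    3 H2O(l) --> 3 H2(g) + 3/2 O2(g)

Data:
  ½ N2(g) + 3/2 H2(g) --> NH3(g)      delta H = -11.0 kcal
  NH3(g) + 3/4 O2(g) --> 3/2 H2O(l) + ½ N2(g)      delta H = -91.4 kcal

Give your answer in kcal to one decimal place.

delta H = 204.8 kcal

equation 1 reversed and × 2 (reverse to put H2(g) on the product side; scale by 2 for the 3 H2(g)): (-2)·(-11.0) = +22.0 kcal
equation 2 reversed and × 2 (reverse to put H2O(l) on the reactant side; ×2 to match 3 H2O(l) in the target): (-2)·(-91.4) = +182.8 kcal
Since enthalpy is a state function, delta H = (-2)·(-11.0) + (-2)·(-91.4) = 204.8 kcal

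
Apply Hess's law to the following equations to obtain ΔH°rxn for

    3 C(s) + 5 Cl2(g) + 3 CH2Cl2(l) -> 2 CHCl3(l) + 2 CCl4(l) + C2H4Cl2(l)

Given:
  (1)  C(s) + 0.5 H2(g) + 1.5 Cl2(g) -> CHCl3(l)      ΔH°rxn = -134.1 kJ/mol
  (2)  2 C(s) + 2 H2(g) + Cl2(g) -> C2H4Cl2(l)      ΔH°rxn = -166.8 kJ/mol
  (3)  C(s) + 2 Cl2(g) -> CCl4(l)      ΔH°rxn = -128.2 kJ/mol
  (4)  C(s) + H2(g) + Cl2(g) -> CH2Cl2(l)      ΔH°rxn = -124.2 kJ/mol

ΔH°rxn = -318.8 kJ/mol

(1) × 2: (2)·(-134.1) = -268.2 kJ/mol
(2) as written: -166.8 kJ/mol
(3) × 2: (2)·(-128.2) = -256.4 kJ/mol
(4) reversed and × 3: (-3)·(-124.2) = +372.6 kJ/mol
Summing the manipulated equations, ΔH°rxn = (-268.2) + (-166.8) + (-256.4) + (+372.6) = -318.8 kJ/mol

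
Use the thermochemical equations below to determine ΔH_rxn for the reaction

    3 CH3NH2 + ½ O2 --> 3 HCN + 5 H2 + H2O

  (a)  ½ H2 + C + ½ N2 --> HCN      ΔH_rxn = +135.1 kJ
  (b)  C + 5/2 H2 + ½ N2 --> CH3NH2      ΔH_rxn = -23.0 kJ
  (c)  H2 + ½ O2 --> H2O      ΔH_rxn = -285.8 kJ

(a) × 3 (scale by 3 for the 3 HCN): (3)·(+135.1) = +405.3 kJ
(b) reversed and × 3 (CH3NH2 must end up as a reactant; ×3 to match 3 CH3NH2 in the target): (-3)·(-23.0) = +69.0 kJ
(c) as written (H2O already on the product side): -285.8 kJ
ΔH_rxn = (+405.3) + (+69.0) + (-285.8) = 188.5 kJ

ΔH_rxn = 188.5 kJ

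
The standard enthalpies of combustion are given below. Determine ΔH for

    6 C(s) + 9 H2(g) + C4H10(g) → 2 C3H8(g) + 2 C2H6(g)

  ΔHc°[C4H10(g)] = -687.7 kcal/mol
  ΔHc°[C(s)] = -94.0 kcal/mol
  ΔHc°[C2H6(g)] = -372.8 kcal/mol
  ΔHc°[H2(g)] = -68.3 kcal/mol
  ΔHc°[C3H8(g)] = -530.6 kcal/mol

With combustion enthalpies, reactants minus products:
= [6·(-94.0) + 9·(-68.3) + 1·(-687.7)] − [2·(-530.6) + 2·(-372.8)]
= -59.6 kcal/mol

ΔH = -59.6 kcal/mol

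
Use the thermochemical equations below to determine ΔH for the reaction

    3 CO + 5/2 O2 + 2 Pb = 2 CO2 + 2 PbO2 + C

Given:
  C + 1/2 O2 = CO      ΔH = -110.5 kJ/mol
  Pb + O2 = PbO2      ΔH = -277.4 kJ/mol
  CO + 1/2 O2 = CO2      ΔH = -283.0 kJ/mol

ΔH = -1010.3 kJ/mol

equation 1 reversed: +110.5 kJ/mol
equation 2 × 2: (2)·(-277.4) = -554.8 kJ/mol
equation 3 × 2: (2)·(-283.0) = -566.0 kJ/mol
ΔH = (-1)·(-110.5) + (2)·(-277.4) + (2)·(-283.0) = -1010.3 kJ/mol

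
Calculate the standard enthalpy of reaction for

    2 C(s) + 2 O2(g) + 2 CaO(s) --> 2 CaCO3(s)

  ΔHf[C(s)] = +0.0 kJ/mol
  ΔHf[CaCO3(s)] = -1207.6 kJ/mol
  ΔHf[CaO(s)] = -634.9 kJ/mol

Products: 2·(-1207.6) = -2415.2
Reactants: 2·(+0.0) + 2·(+0.0) + 2·(-634.9) = -1269.8
ΔH_rxn = (-2415.2) − (-1269.8) = -1145.4 kJ/mol

ΔH_rxn = -1145.4 kJ/mol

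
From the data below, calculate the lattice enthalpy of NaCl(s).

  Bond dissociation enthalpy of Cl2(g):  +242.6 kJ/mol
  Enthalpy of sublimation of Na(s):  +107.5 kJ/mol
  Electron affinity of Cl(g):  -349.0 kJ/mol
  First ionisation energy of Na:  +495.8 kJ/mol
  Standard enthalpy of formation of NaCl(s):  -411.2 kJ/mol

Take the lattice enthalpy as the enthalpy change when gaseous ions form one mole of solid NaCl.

U = -786.8 kJ/mol

ΔHf° = 1·ΔHsub + 1·(ΣIE) + 1/2·D(Cl2) + 1·EA + U
-411.2 = 1·(+107.5) + 1·(+495.8) + 1/2·(+242.6) + 1·(-349.0) + U
U = -411.2 − (+375.6) = -786.8 kJ/mol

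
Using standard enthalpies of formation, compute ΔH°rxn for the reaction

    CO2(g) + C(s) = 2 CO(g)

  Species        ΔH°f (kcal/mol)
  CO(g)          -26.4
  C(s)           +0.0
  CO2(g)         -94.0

ΔH°rxn = 41.2 kcal/mol

Products: 2·(-26.4) = -52.8
Reactants: 1·(-94.0) + 1·(+0.0) = -94.0
ΔH°rxn = (-52.8) − (-94.0) = 41.2 kcal/mol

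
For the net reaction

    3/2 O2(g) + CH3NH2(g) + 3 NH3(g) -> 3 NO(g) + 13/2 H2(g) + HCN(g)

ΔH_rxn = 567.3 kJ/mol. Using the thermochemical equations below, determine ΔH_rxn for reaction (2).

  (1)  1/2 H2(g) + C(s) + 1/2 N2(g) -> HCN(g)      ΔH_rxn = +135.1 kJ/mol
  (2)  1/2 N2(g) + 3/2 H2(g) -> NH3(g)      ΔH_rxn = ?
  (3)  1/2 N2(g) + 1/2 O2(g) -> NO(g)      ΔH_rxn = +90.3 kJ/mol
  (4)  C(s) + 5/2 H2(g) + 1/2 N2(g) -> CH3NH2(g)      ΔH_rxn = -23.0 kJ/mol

ΔH_rxn = -46.1 kJ/mol

(1) as written: +135.1 kJ/mol
(2) reversed and × 3: contributes −3·x
(3) × 3: (3)·(+90.3) = +270.9 kJ/mol
(4) reversed: +23.0 kJ/mol
+567.3 = (+135.1) + (+270.9) + (+23.0) − 3·x
x = (+567.3 − (+429.0)) / (-3) = -46.1 kJ/mol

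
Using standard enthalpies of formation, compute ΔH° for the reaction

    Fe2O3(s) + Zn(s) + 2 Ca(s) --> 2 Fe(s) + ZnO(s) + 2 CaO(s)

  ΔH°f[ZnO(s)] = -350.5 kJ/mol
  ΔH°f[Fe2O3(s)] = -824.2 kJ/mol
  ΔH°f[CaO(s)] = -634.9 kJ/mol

ΔH°rxn = Σ nΔHf°(products) − Σ nΔHf°(reactants).
Products: 2·(+0.0) + 1·(-350.5) + 2·(-634.9) = -1620.3
Reactants: 1·(-824.2) + 1·(+0.0) + 2·(+0.0) = -824.2
ΔH° = (-1620.3) − (-824.2) = -796.1 kJ/mol

ΔH° = -796.1 kJ/mol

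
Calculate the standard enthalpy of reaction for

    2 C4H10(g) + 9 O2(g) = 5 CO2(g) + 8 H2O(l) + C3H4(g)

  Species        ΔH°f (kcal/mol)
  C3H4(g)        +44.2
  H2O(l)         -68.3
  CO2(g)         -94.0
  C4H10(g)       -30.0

ΔH°rxn = Σ nΔHf°(products) − Σ nΔHf°(reactants).
Products: 5·(-94.0) + 8·(-68.3) + 1·(+44.2) = -972.2
Reactants: 2·(-30.0) + 9·(+0.0) = -60.0
ΔH° = (-972.2) − (-60.0) = -912.2 kcal/mol

ΔH° = -912.2 kcal/mol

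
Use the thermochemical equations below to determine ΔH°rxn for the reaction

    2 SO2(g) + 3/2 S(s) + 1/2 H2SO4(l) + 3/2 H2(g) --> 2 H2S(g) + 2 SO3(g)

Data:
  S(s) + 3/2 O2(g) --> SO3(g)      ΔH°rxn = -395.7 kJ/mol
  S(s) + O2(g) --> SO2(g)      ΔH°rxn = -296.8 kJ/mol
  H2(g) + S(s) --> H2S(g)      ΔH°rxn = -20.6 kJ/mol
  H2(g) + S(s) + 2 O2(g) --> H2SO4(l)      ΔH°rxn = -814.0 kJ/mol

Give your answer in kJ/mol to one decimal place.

ΔH°rxn = 168.0 kJ/mol

equation 1 × 2: (2)·(-395.7) = -791.4 kJ/mol
equation 2 reversed and × 2: (-2)·(-296.8) = +593.6 kJ/mol
equation 3 × 2: (2)·(-20.6) = -41.2 kJ/mol
equation 4 reversed and × 1/2: (-1/2)·(-814.0) = +407.0 kJ/mol
Summing the manipulated equations, ΔH°rxn = (2)·(-395.7) + (-2)·(-296.8) + (2)·(-20.6) + (-1/2)·(-814.0) = 168.0 kJ/mol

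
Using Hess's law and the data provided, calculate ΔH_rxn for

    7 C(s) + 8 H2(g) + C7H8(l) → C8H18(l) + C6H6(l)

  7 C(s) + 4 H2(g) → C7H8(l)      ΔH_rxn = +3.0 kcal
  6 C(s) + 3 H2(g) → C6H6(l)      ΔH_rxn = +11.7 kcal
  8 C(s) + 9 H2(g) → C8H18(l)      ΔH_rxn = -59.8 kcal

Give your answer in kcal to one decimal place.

ΔH_rxn = -51.1 kcal

equation 1 reversed: -3.0 kcal
equation 2 as written: +11.7 kcal
equation 3 as written: -59.8 kcal
Combining the equations, ΔH_rxn = (-3.0) + (+11.7) + (-59.8) = -51.1 kcal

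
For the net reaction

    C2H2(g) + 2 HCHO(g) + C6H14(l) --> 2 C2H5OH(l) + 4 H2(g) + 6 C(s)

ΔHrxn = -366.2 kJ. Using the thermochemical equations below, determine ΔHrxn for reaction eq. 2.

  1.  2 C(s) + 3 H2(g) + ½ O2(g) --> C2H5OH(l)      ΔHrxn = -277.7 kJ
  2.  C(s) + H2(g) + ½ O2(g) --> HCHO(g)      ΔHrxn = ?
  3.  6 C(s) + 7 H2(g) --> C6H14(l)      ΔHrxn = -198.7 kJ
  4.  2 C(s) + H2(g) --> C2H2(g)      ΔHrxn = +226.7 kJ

ΔHrxn = -108.6 kJ

eq. 1 × 2: (2)·(-277.7) = -555.4 kJ
eq. 2 reversed and × 2: contributes −2·x
eq. 3 reversed: +198.7 kJ
eq. 4 reversed: -226.7 kJ
-366.2 = (-555.4) + (+198.7) + (-226.7) − 2·x
x = (-366.2 − (-583.4)) / (-2) = -108.6 kJ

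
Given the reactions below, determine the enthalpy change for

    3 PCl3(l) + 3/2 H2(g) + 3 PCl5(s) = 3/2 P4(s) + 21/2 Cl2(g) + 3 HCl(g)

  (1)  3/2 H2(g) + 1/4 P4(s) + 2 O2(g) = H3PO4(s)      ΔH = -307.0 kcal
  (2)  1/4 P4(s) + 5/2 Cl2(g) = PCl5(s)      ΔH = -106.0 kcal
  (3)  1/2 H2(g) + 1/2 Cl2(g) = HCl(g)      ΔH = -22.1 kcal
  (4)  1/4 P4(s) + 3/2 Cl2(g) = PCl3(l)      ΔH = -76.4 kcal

ΔH = 480.9 kcal

(1): not needed (O2(g) appears nowhere else).
(2) reversed and × 3 (PCl5(s) must end up as a reactant; ×3 to match 3 PCl5(s) in the target): (-3)·(-106.0) = +318.0 kcal
(3) × 3 (scale by 3 for the 3 HCl(g)): (3)·(-22.1) = -66.3 kcal
(4) reversed and × 3 (PCl3(l) must end up as a reactant; scale by 3 for the 3 PCl3(l)): (-3)·(-76.4) = +229.2 kcal
Combining the equations, ΔH = (-3)·(-106.0) + (3)·(-22.1) + (-3)·(-76.4) = 480.9 kcal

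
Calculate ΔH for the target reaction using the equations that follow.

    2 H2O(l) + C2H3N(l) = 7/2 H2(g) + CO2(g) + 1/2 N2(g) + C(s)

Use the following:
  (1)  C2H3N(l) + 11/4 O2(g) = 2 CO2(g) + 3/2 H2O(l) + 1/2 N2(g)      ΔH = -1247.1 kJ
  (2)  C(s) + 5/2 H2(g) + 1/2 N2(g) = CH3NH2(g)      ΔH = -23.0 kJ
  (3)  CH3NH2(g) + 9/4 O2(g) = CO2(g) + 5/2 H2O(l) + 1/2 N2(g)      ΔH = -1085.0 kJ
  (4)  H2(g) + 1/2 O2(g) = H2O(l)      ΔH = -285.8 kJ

ΔH = 146.7 kJ

(1) as written (C2H3N(l) already on the reactant side): -1247.1 kJ
(2) reversed (reverse to put C(s) on the product side): +23.0 kJ
(3) reversed: +1085.0 kJ
(4) reversed: +285.8 kJ
Since enthalpy is a state function, ΔH = (-1247.1) + (+23.0) + (+1085.0) + (+285.8) = 146.7 kJ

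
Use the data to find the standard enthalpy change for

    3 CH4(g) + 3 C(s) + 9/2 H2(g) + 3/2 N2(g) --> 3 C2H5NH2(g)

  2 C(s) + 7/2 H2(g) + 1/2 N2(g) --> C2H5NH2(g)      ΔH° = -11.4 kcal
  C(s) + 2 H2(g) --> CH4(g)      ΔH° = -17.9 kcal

equation 1 × 3: (3)·(-11.4) = -34.2 kcal
equation 2 reversed and × 3: (-3)·(-17.9) = +53.7 kcal
ΔH° = (-34.2) + (+53.7) = 19.5 kcal

ΔH° = 19.5 kcal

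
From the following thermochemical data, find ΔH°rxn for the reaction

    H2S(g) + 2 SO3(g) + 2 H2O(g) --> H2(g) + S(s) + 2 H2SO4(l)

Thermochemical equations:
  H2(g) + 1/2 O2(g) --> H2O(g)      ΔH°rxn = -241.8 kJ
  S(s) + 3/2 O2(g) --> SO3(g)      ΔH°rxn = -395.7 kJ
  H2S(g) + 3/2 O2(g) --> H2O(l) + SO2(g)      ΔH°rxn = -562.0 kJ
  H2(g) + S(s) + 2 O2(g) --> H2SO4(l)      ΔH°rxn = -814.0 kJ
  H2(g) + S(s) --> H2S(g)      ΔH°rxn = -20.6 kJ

equation 1 reversed and × 2: (-2)·(-241.8) = +483.6 kJ
equation 2 reversed and × 2: (-2)·(-395.7) = +791.4 kJ
equation 3: not needed.
equation 4 × 2: (2)·(-814.0) = -1628.0 kJ
equation 5 reversed: +20.6 kJ
Since enthalpy is a state function, ΔH°rxn = (-2)·(-241.8) + (-2)·(-395.7) + (2)·(-814.0) + (-1)·(-20.6) = -332.4 kJ

ΔH°rxn = -332.4 kJ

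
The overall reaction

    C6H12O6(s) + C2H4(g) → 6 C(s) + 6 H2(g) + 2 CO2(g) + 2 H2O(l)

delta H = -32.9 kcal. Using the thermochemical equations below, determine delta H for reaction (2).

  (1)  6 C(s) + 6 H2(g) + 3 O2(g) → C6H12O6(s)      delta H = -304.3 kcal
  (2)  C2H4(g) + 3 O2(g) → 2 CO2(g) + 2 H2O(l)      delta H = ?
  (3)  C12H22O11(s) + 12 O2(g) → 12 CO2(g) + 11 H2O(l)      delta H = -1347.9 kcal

(1) reversed: +304.3 kcal
(2) as written: contributes x
(3): not needed.
-32.9 = (+304.3) + x
x = (-32.9 − (+304.3)) / (1) = -337.2 kcal

delta H = -337.2 kcal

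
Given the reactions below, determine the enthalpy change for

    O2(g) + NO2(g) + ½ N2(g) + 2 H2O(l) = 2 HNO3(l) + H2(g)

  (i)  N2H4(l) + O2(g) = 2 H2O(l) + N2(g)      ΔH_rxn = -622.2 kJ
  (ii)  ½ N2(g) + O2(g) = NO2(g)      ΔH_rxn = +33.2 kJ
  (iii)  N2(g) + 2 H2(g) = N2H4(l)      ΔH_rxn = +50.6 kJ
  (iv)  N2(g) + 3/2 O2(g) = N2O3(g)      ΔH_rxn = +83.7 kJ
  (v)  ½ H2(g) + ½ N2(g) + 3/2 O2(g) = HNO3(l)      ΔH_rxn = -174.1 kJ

ΔH_rxn = 190.2 kJ

(i) reversed: +622.2 kJ
(ii) reversed: -33.2 kJ
(iii) reversed: -50.6 kJ
(iv): not needed.
(v) × 2: (2)·(-174.1) = -348.2 kJ
By Hess's law, ΔH_rxn = (+622.2) + (-33.2) + (-50.6) + (-348.2) = 190.2 kJ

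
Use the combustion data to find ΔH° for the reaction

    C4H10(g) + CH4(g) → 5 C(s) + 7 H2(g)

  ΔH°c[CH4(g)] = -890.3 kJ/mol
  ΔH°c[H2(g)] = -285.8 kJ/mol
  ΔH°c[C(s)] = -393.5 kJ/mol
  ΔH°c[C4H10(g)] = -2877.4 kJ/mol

Using ΔH = Σ nΔHc°(reactants) − Σ nΔHc°(products):
= [1·(-2877.4) + 1·(-890.3)] − [5·(-393.5) + 7·(-285.8)]
= 200.4 kJ/mol

ΔH° = 200.4 kJ/mol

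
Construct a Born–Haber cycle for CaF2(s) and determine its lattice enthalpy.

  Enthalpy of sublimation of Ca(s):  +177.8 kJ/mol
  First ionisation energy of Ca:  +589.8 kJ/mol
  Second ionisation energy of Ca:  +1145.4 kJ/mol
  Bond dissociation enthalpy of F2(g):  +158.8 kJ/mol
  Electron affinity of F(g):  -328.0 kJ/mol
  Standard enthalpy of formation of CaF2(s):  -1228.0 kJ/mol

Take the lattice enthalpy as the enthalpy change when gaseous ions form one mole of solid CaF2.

ΔHf° = 1·ΔHsub + 1·(ΣIE) + 1·D(F2) + 2·EA + U
-1228.0 = 1·(+177.8) + 1·(+1735.2) + 1·(+158.8) + 2·(-328.0) + U
U = -1228.0 − (+1415.8) = -2643.8 kJ/mol

U = -2643.8 kJ/mol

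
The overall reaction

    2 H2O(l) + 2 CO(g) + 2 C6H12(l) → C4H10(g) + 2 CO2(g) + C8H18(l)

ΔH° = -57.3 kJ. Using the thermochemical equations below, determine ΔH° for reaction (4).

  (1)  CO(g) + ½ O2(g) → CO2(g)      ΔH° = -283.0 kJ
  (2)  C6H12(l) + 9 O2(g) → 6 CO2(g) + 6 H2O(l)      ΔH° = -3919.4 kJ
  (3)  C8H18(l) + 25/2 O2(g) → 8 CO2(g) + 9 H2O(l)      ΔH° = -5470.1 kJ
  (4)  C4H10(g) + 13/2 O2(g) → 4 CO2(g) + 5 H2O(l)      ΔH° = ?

(1) × 2: (2)·(-283.0) = -566.0 kJ
(2) × 2: (2)·(-3919.4) = -7838.8 kJ
(3) reversed: +5470.1 kJ
(4) reversed: contributes −x
-57.3 = (-566.0) + (-7838.8) + (+5470.1) − x
x = (-57.3 − (-2934.7)) / (-1) = -2877.4 kJ

ΔH° = -2877.4 kJ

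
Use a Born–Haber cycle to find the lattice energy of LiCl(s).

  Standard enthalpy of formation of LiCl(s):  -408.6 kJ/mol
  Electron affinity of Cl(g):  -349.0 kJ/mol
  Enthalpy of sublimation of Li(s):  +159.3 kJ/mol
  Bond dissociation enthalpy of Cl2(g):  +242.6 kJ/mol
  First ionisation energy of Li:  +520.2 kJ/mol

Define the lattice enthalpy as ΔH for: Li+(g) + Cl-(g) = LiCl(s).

U = -860.4 kJ/mol

ΔHf° = 1·ΔHsub + 1·(ΣIE) + 1/2·D(Cl2) + 1·EA + U
-408.6 = 1·(+159.3) + 1·(+520.2) + 1/2·(+242.6) + 1·(-349.0) + U
U = -408.6 − (+451.8) = -860.4 kJ/mol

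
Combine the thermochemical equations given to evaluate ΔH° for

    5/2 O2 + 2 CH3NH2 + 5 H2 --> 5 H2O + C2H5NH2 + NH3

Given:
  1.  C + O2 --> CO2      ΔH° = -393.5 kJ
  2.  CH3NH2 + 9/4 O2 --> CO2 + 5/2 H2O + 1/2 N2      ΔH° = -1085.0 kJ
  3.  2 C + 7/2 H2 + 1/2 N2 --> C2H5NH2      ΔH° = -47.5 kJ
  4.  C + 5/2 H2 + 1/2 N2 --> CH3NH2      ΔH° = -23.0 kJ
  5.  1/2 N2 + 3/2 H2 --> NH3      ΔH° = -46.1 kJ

ΔH° = -1476.6 kJ

eq. 1 reversed and × 2: (-2)·(-393.5) = +787.0 kJ
eq. 2 × 2: (2)·(-1085.0) = -2170.0 kJ
eq. 3 as written: -47.5 kJ
eq. 4: not needed.
eq. 5 as written: -46.1 kJ
ΔH° = (+787.0) + (-2170.0) + (-47.5) + (-46.1) = -1476.6 kJ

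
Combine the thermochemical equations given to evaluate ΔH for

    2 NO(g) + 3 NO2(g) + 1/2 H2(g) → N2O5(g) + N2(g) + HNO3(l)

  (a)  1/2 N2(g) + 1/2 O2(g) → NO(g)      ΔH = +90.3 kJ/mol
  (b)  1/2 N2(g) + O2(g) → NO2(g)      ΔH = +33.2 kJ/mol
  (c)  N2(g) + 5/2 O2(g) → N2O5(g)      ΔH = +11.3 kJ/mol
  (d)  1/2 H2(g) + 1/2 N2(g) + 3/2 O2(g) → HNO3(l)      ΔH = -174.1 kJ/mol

ΔH = -443.0 kJ/mol

(a) reversed and × 2 (NO(g) must end up as a reactant; ×2 to match 2 NO(g) in the target): (-2)·(+90.3) = -180.6 kJ/mol
(b) reversed and × 3 (NO2(g) must end up as a reactant; scale by 3 for the 3 NO2(g)): (-3)·(+33.2) = -99.6 kJ/mol
(c) as written (N2O5(g) already on the product side): +11.3 kJ/mol
(d) as written (HNO3(l) already on the product side): -174.1 kJ/mol
ΔH = (-180.6) + (-99.6) + (+11.3) + (-174.1) = -443.0 kJ/mol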